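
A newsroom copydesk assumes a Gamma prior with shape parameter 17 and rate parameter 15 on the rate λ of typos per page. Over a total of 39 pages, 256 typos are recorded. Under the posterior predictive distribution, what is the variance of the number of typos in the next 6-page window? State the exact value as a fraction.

910/27

Total count 256 over total exposure 39 pages.
The Gamma prior is conjugate for the Poisson rate, so λ | data ~ Gamma(17+256, 15+39) = Gamma(273, 54).
The posterior predictive for a window of length T is Negative Binomial with variance T·α'·(β'+T)/β'² = 6·273·60/2916 = 910/27.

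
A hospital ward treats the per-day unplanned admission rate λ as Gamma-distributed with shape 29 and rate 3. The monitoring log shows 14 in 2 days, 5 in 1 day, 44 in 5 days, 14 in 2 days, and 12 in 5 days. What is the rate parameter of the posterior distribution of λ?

Total count: 14 + 5 + 44 + 14 + 12 = 89.
Total exposure: 2 + 1 + 5 + 2 + 5 = 15 days.
Conjugate update: add total count to the shape and total exposure to the rate, giving Gamma(118, 18).

18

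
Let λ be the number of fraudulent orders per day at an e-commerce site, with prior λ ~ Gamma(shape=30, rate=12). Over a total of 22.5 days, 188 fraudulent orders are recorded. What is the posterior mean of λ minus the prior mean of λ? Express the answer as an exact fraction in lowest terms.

Total count 188 over total exposure 22.5 days.
Gamma(α, β) with Poisson data over total exposure Σt gives posterior Gamma(α+Σx, β+Σt) = Gamma(218, 69/2).
Posterior mean = 218/(69/2) = 436/69; prior mean = 30/12 = 5/2. Difference = 436/69 − 5/2 = 527/138.

527/138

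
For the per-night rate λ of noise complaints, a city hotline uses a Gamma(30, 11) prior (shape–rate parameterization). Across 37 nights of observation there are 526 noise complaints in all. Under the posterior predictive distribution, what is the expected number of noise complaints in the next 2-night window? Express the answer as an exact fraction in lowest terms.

139/6

Total count 526 over total exposure 37 nights.
Gamma(α, β) with Poisson data over total exposure Σt gives posterior Gamma(α+Σx, β+Σt) = Gamma(556, 48).
Predictive mean over a 2-night window = T·E[λ|data] = 2·556/48 = 139/6.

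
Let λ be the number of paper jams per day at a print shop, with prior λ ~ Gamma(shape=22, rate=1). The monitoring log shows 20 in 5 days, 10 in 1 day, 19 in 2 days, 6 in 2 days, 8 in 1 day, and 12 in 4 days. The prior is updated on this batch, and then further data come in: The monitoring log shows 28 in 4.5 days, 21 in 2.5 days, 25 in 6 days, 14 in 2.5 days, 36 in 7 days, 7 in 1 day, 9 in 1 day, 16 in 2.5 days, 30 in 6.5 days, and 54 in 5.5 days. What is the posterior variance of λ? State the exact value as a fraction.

337/3025

Total count: 20 + 10 + 19 + 6 + 8 + 12 = 75.
Total exposure: 5 + 1 + 2 + 2 + 1 + 4 = 15 days.
After the first batch: Gamma(22 + 75, 1 + 15) = Gamma(97, 16).
Total count: 28 + 21 + 25 + 14 + 36 + 7 + 9 + 16 + 30 + 54 = 240.
Total exposure: 4.5 + 2.5 + 6 + 2.5 + 7 + 1 + 1 + 2.5 + 6.5 + 5.5 = 39 days.
After the second batch: Gamma(97 + 240, 16 + 39) = Gamma(337, 55).
Posterior variance = α'/β'² = 337/3025.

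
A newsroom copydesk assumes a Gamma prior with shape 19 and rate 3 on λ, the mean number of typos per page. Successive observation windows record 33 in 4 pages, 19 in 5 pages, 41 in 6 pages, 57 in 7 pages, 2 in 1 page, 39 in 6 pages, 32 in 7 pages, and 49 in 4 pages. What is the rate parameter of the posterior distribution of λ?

Total count: 33 + 19 + 41 + 57 + 2 + 39 + 32 + 49 = 272.
Total exposure: 4 + 5 + 6 + 7 + 1 + 6 + 7 + 4 = 40 pages.
Conjugate update: add total count to the shape and total exposure to the rate, giving Gamma(291, 43).

43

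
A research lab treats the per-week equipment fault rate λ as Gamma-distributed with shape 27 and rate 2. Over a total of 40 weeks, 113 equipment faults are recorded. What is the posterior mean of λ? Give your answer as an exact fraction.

10/3

Total count 113 over total exposure 40 weeks.
By Gamma–Poisson conjugacy, the posterior is Gamma(α + Σx, β + Σt) = Gamma(27 + 113, 2 + 40) = Gamma(140, 42).
Posterior mean = α'/β' = 140/42 = 10/3.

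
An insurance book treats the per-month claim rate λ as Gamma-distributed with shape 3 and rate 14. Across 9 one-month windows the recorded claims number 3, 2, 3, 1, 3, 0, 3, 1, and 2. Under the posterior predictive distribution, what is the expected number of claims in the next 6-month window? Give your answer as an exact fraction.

126/23

Total count: 3 + 2 + 3 + 1 + 3 + 0 + 3 + 1 + 2 = 18.
Total exposure: 9 months.
By Gamma–Poisson conjugacy, the posterior is Gamma(α + Σx, β + Σt) = Gamma(3 + 18, 14 + 9) = Gamma(21, 23).
Predictive mean over a 6-month window = T·E[λ|data] = 6·21/23 = 126/23.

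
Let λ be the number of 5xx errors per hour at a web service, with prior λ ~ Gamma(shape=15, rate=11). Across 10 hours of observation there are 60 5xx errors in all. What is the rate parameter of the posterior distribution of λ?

21

Total count 60 over total exposure 10 hours.
Gamma(α, β) with Poisson data over total exposure Σt gives posterior Gamma(α+Σx, β+Σt) = Gamma(75, 21).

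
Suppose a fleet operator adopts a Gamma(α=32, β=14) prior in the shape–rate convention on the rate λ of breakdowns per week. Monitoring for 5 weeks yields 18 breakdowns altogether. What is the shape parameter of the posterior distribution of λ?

Total count 18 over total exposure 5 weeks.
The Gamma prior is conjugate for the Poisson rate, so λ | data ~ Gamma(32+18, 14+5) = Gamma(50, 19).

50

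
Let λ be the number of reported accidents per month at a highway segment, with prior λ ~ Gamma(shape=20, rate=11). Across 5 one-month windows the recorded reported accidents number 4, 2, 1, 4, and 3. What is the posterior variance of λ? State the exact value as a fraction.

Total count: 4 + 2 + 1 + 4 + 3 = 14.
Total exposure: 5 months.
By Gamma–Poisson conjugacy, the posterior is Gamma(α + Σx, β + Σt) = Gamma(20 + 14, 11 + 5) = Gamma(34, 16).
Posterior variance = α'/β'² = 34/256 = 17/128.

17/128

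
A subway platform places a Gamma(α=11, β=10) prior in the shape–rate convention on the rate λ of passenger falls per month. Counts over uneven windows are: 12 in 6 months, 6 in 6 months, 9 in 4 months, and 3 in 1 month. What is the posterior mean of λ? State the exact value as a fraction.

Total count: 12 + 6 + 9 + 3 = 30.
Total exposure: 6 + 6 + 4 + 1 = 17 months.
By Gamma–Poisson conjugacy, the posterior is Gamma(α + Σx, β + Σt) = Gamma(11 + 30, 10 + 17) = Gamma(41, 27).
Posterior mean = α'/β' = 41/27.

41/27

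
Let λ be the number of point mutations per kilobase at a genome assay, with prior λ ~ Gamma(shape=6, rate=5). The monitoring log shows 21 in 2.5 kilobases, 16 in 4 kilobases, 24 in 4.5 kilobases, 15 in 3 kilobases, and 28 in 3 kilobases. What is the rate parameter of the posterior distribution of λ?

Total count: 21 + 16 + 24 + 15 + 28 = 104.
Total exposure: 2.5 + 4 + 4.5 + 3 + 3 = 17 kilobases.
Posterior: α' = 6 + 104 = 110, β' = 5 + 17 = 22.

22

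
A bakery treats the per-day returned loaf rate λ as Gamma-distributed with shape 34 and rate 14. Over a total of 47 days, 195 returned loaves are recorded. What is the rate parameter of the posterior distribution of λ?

Total count 195 over total exposure 47 days.
Conjugate update: add total count to the shape and total exposure to the rate, giving Gamma(229, 61).

61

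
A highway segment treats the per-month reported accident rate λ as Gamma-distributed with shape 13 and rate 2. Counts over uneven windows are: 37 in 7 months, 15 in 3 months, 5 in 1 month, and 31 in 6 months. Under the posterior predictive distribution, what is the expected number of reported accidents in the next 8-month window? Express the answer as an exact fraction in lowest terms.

Total count: 37 + 15 + 5 + 31 = 88.
Total exposure: 7 + 3 + 1 + 6 = 17 months.
Posterior: α' = 13 + 88 = 101, β' = 2 + 17 = 19.
Predictive mean over an 8-month window = T·E[λ|data] = 8·101/19 = 808/19.

808/19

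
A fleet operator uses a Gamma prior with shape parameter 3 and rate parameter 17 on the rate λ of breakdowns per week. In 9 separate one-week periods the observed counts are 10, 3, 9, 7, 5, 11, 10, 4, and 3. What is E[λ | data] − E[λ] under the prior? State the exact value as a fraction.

Total count: 10 + 3 + 9 + 7 + 5 + 11 + 10 + 4 + 3 = 62.
Total exposure: 9 weeks.
Posterior: α' = 3 + 62 = 65, β' = 17 + 9 = 26.
Posterior mean = 65/26 = 5/2; prior mean = 3/17 = 3/17. Difference = 5/2 − 3/17 = 79/34.

79/34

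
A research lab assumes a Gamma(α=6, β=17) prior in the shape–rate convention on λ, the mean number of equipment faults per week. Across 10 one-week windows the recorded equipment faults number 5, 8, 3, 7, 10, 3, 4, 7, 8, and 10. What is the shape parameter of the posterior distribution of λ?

Total count: 5 + 8 + 3 + 7 + 10 + 3 + 4 + 7 + 8 + 10 = 65.
Total exposure: 10 weeks.
Gamma(α, β) with Poisson data over total exposure Σt gives posterior Gamma(α+Σx, β+Σt) = Gamma(71, 27).

71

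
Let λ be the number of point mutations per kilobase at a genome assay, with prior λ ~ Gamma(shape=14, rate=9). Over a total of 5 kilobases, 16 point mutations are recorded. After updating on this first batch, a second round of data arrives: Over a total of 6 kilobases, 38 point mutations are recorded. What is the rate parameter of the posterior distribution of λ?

20

Total count 16 over total exposure 5 kilobases.
After the first batch: Gamma(14 + 16, 9 + 5) = Gamma(30, 14).
Total count 38 over total exposure 6 kilobases.
After the second batch: Gamma(30 + 38, 14 + 6) = Gamma(68, 20).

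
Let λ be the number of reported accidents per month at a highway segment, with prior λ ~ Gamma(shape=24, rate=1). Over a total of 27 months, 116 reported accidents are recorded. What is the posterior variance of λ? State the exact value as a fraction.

Total count 116 over total exposure 27 months.
By Gamma–Poisson conjugacy, the posterior is Gamma(α + Σx, β + Σt) = Gamma(24 + 116, 1 + 27) = Gamma(140, 28).
Posterior variance = α'/β'² = 140/784 = 5/28.

5/28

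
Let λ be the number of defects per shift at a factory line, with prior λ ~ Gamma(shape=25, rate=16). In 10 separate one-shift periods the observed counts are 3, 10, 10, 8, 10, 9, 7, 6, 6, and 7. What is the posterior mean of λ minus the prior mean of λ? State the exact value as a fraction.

Total count: 3 + 10 + 10 + 8 + 10 + 9 + 7 + 6 + 6 + 7 = 76.
Total exposure: 10 shifts.
Gamma(α, β) with Poisson data over total exposure Σt gives posterior Gamma(α+Σx, β+Σt) = Gamma(101, 26).
Posterior mean = 101/26 = 101/26; prior mean = 25/16 = 25/16. Difference = 101/26 − 25/16 = 483/208.

483/208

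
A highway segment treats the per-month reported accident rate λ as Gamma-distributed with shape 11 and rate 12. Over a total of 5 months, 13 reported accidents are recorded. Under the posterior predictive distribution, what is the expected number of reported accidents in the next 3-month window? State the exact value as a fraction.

Total count 13 over total exposure 5 months.
Gamma(α, β) with Poisson data over total exposure Σt gives posterior Gamma(α+Σx, β+Σt) = Gamma(24, 17).
Predictive mean over a 3-month window = T·E[λ|data] = 3·24/17 = 72/17.

72/17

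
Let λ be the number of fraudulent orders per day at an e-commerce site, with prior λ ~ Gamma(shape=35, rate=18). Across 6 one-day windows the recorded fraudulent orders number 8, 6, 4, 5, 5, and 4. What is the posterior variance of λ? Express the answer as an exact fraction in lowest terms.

67/576

Total count: 8 + 6 + 4 + 5 + 5 + 4 = 32.
Total exposure: 6 days.
Posterior: α' = 35 + 32 = 67, β' = 18 + 6 = 24.
Posterior variance = α'/β'² = 67/576.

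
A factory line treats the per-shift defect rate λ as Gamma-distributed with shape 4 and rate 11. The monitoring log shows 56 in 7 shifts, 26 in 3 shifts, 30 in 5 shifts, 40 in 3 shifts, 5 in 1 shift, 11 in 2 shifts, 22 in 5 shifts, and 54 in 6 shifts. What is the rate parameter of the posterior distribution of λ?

43

Total count: 56 + 26 + 30 + 40 + 5 + 11 + 22 + 54 = 244.
Total exposure: 7 + 3 + 5 + 3 + 1 + 2 + 5 + 6 = 32 shifts.
By Gamma–Poisson conjugacy, the posterior is Gamma(α + Σx, β + Σt) = Gamma(4 + 244, 11 + 32) = Gamma(248, 43).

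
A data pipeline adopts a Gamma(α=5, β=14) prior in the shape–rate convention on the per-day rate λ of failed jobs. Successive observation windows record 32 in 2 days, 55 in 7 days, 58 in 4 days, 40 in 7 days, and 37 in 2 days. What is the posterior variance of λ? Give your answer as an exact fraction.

Total count: 32 + 55 + 58 + 40 + 37 = 222.
Total exposure: 2 + 7 + 4 + 7 + 2 = 22 days.
By Gamma–Poisson conjugacy, the posterior is Gamma(α + Σx, β + Σt) = Gamma(5 + 222, 14 + 22) = Gamma(227, 36).
Posterior variance = α'/β'² = 227/1296.

227/1296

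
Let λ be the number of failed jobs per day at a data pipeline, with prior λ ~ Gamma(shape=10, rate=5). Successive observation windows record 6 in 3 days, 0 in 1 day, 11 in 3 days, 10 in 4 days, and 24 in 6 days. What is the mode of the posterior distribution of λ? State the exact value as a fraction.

30/11

Total count: 6 + 0 + 11 + 10 + 24 = 51.
Total exposure: 3 + 1 + 3 + 4 + 6 = 17 days.
The Gamma prior is conjugate for the Poisson rate, so λ | data ~ Gamma(10+51, 5+17) = Gamma(61, 22).
Posterior mode = (α'−1)/β' = 60/22 = 30/11.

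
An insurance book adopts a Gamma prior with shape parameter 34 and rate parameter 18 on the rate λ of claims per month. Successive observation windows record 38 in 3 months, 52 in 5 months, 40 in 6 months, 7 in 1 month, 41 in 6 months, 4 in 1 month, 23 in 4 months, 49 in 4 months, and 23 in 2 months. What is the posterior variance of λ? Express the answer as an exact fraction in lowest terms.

Total count: 38 + 52 + 40 + 7 + 41 + 4 + 23 + 49 + 23 = 277.
Total exposure: 3 + 5 + 6 + 1 + 6 + 1 + 4 + 4 + 2 = 32 months.
The Gamma prior is conjugate for the Poisson rate, so λ | data ~ Gamma(34+277, 18+32) = Gamma(311, 50).
Posterior variance = α'/β'² = 311/2500.

311/2500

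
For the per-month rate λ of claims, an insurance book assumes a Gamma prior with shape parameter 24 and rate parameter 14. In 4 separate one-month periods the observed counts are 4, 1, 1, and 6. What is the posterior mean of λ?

2

Total count: 4 + 1 + 1 + 6 = 12.
Total exposure: 4 months.
Conjugate update: add total count to the shape and total exposure to the rate, giving Gamma(36, 18).
Posterior mean = α'/β' = 36/18 = 2.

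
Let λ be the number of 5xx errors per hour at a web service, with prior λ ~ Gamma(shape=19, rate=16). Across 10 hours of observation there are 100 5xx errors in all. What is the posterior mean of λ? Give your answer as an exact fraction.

Total count 100 over total exposure 10 hours.
Posterior: α' = 19 + 100 = 119, β' = 16 + 10 = 26.
Posterior mean = α'/β' = 119/26.

119/26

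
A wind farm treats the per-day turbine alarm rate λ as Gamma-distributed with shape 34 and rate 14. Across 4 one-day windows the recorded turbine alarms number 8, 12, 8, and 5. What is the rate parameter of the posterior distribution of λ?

18

Total count: 8 + 12 + 8 + 5 = 33.
Total exposure: 4 days.
By Gamma–Poisson conjugacy, the posterior is Gamma(α + Σx, β + Σt) = Gamma(34 + 33, 14 + 4) = Gamma(67, 18).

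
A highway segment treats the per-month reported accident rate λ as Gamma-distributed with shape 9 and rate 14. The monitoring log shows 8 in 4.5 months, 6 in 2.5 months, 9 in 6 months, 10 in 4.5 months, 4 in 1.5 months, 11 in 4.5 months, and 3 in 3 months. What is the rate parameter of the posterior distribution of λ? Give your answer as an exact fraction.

81/2

Total count: 8 + 6 + 9 + 10 + 4 + 11 + 3 = 51.
Total exposure: 4.5 + 2.5 + 6 + 4.5 + 1.5 + 4.5 + 3 = 26.5 months.
Posterior: α' = 9 + 51 = 60, β' = 14 + 26.5 = 81/2.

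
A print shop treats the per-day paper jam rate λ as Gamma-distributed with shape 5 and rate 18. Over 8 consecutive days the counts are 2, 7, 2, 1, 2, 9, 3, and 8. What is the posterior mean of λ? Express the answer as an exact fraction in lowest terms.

3/2

Total count: 2 + 7 + 2 + 1 + 2 + 9 + 3 + 8 = 34.
Total exposure: 8 days.
Conjugate update: add total count to the shape and total exposure to the rate, giving Gamma(39, 26).
Posterior mean = α'/β' = 39/26 = 3/2.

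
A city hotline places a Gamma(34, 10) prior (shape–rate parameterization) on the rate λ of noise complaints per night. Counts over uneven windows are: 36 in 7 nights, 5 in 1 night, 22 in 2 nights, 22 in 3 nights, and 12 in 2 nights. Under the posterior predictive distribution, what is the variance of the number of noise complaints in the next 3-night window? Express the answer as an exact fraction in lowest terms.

11004/625

Total count: 36 + 5 + 22 + 22 + 12 = 97.
Total exposure: 7 + 1 + 2 + 3 + 2 = 15 nights.
Gamma(α, β) with Poisson data over total exposure Σt gives posterior Gamma(α+Σx, β+Σt) = Gamma(131, 25).
The posterior predictive for a window of length T is Negative Binomial with variance T·α'·(β'+T)/β'² = 3·131·28/625 = 11004/625.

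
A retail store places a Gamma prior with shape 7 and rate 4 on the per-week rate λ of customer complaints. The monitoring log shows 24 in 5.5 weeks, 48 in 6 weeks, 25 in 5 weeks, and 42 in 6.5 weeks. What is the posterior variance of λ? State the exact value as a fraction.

Total count: 24 + 48 + 25 + 42 = 139.
Total exposure: 5.5 + 6 + 5 + 6.5 = 23 weeks.
By Gamma–Poisson conjugacy, the posterior is Gamma(α + Σx, β + Σt) = Gamma(7 + 139, 4 + 23) = Gamma(146, 27).
Posterior variance = α'/β'² = 146/729.

146/729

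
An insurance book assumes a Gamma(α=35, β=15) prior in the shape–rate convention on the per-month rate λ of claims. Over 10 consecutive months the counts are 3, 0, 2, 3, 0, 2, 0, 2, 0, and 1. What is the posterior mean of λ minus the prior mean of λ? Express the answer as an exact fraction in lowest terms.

Total count: 3 + 0 + 2 + 3 + 0 + 2 + 0 + 2 + 0 + 1 = 13.
Total exposure: 10 months.
Posterior: α' = 35 + 13 = 48, β' = 15 + 10 = 25.
Posterior mean = 48/25 = 48/25; prior mean = 35/15 = 7/3. Difference = 48/25 − 7/3 = -31/75.

-31/75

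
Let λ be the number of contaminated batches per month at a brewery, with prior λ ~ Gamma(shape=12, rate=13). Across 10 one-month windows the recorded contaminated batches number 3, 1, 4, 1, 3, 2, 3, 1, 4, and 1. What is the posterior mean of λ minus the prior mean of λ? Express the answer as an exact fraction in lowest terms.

179/299

Total count: 3 + 1 + 4 + 1 + 3 + 2 + 3 + 1 + 4 + 1 = 23.
Total exposure: 10 months.
Posterior: α' = 12 + 23 = 35, β' = 13 + 10 = 23.
Posterior mean = 35/23 = 35/23; prior mean = 12/13 = 12/13. Difference = 35/23 − 12/13 = 179/299.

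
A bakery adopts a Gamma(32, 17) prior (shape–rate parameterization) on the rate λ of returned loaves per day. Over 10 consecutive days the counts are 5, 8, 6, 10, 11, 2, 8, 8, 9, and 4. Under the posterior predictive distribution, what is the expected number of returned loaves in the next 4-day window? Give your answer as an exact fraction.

412/27

Total count: 5 + 8 + 6 + 10 + 11 + 2 + 8 + 8 + 9 + 4 = 71.
Total exposure: 10 days.
The Gamma prior is conjugate for the Poisson rate, so λ | data ~ Gamma(32+71, 17+10) = Gamma(103, 27).
Predictive mean over a 4-day window = T·E[λ|data] = 4·103/27 = 412/27.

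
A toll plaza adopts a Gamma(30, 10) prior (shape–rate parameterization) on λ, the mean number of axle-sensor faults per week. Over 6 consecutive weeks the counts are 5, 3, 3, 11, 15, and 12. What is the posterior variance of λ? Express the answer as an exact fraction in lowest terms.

79/256

Total count: 5 + 3 + 3 + 11 + 15 + 12 = 49.
Total exposure: 6 weeks.
Posterior: α' = 30 + 49 = 79, β' = 10 + 6 = 16.
Posterior variance = α'/β'² = 79/256.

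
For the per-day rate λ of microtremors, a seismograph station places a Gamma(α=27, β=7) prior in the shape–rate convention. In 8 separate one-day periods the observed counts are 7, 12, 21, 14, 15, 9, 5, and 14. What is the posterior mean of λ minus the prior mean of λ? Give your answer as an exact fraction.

463/105

Total count: 7 + 12 + 21 + 14 + 15 + 9 + 5 + 14 = 97.
Total exposure: 8 days.
Posterior: α' = 27 + 97 = 124, β' = 7 + 8 = 15.
Posterior mean = 124/15 = 124/15; prior mean = 27/7 = 27/7. Difference = 124/15 − 27/7 = 463/105.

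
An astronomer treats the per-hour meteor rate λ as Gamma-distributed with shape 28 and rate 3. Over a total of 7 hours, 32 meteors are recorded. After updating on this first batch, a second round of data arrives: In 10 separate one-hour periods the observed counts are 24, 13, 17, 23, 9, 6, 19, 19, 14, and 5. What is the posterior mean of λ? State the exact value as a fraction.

Total count 32 over total exposure 7 hours.
After the first batch: Gamma(28 + 32, 3 + 7) = Gamma(60, 10).
Total count: 24 + 13 + 17 + 23 + 9 + 6 + 19 + 19 + 14 + 5 = 149.
Total exposure: 10 hours.
After the second batch: Gamma(60 + 149, 10 + 10) = Gamma(209, 20).
Posterior mean = α'/β' = 209/20.

209/20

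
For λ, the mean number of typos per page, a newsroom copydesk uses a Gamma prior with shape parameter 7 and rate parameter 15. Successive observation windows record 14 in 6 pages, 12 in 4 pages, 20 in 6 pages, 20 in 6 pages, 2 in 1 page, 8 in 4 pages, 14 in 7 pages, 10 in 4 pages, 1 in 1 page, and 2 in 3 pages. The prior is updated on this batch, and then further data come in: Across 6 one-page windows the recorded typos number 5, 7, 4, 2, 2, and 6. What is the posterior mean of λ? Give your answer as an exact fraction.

Total count: 14 + 12 + 20 + 20 + 2 + 8 + 14 + 10 + 1 + 2 = 103.
Total exposure: 6 + 4 + 6 + 6 + 1 + 4 + 7 + 4 + 1 + 3 = 42 pages.
After the first batch: Gamma(7 + 103, 15 + 42) = Gamma(110, 57).
Total count: 5 + 7 + 4 + 2 + 2 + 6 = 26.
Total exposure: 6 pages.
After the second batch: Gamma(110 + 26, 57 + 6) = Gamma(136, 63).
Posterior mean = α'/β' = 136/63.

136/63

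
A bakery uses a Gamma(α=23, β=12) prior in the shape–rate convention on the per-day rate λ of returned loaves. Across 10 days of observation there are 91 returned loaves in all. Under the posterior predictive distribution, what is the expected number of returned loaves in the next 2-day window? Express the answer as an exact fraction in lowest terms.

114/11

Total count 91 over total exposure 10 days.
Conjugate update: add total count to the shape and total exposure to the rate, giving Gamma(114, 22).
Predictive mean over a 2-day window = T·E[λ|data] = 2·114/22 = 114/11.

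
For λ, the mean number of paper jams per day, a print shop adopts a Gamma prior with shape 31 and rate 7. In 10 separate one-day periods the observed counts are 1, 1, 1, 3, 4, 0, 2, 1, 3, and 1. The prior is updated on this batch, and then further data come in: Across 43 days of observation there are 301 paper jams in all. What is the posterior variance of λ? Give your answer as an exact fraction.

349/3600

Total count: 1 + 1 + 1 + 3 + 4 + 0 + 2 + 1 + 3 + 1 = 17.
Total exposure: 10 days.
After the first batch: Gamma(31 + 17, 7 + 10) = Gamma(48, 17).
Total count 301 over total exposure 43 days.
After the second batch: Gamma(48 + 301, 17 + 43) = Gamma(349, 60).
Posterior variance = α'/β'² = 349/3600.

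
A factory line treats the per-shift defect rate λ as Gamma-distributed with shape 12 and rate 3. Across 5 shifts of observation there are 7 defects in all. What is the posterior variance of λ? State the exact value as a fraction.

Total count 7 over total exposure 5 shifts.
By Gamma–Poisson conjugacy, the posterior is Gamma(α + Σx, β + Σt) = Gamma(12 + 7, 3 + 5) = Gamma(19, 8).
Posterior variance = α'/β'² = 19/64.

19/64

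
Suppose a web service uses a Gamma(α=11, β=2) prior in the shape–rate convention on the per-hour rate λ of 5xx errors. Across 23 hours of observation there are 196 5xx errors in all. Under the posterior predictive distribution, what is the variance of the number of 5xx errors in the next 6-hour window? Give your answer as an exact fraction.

38502/625

Total count 196 over total exposure 23 hours.
The Gamma prior is conjugate for the Poisson rate, so λ | data ~ Gamma(11+196, 2+23) = Gamma(207, 25).
The posterior predictive for a window of length T is Negative Binomial with variance T·α'·(β'+T)/β'² = 6·207·31/625 = 38502/625.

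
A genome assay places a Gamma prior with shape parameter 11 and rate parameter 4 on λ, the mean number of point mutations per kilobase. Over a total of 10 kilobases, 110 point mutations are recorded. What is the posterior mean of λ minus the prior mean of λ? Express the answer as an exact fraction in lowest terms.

165/28

Total count 110 over total exposure 10 kilobases.
Posterior: α' = 11 + 110 = 121, β' = 4 + 10 = 14.
Posterior mean = 121/14 = 121/14; prior mean = 11/4 = 11/4. Difference = 121/14 − 11/4 = 165/28.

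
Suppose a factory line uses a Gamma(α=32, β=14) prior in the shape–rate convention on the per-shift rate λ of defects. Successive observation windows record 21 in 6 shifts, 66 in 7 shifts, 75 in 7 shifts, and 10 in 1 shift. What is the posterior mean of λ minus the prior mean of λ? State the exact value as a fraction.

124/35

Total count: 21 + 66 + 75 + 10 = 172.
Total exposure: 6 + 7 + 7 + 1 = 21 shifts.
By Gamma–Poisson conjugacy, the posterior is Gamma(α + Σx, β + Σt) = Gamma(32 + 172, 14 + 21) = Gamma(204, 35).
Posterior mean = 204/35 = 204/35; prior mean = 32/14 = 16/7. Difference = 204/35 − 16/7 = 124/35.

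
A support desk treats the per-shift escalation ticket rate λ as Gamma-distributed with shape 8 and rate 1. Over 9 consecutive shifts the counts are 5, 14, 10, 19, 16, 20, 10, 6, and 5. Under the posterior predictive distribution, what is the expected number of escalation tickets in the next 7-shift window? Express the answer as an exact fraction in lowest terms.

791/10

Total count: 5 + 14 + 10 + 19 + 16 + 20 + 10 + 6 + 5 = 105.
Total exposure: 9 shifts.
Posterior: α' = 8 + 105 = 113, β' = 1 + 9 = 10.
Predictive mean over a 7-shift window = T·E[λ|data] = 7·113/10 = 791/10.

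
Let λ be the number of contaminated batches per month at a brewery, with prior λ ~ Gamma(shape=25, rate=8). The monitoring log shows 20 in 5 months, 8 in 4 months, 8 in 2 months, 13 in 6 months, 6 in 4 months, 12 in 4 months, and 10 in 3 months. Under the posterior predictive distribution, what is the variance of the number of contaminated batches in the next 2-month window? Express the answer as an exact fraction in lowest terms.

323/54

Total count: 20 + 8 + 8 + 13 + 6 + 12 + 10 = 77.
Total exposure: 5 + 4 + 2 + 6 + 4 + 4 + 3 = 28 months.
Conjugate update: add total count to the shape and total exposure to the rate, giving Gamma(102, 36).
The posterior predictive for a window of length T is Negative Binomial with variance T·α'·(β'+T)/β'² = 2·102·38/1296 = 323/54.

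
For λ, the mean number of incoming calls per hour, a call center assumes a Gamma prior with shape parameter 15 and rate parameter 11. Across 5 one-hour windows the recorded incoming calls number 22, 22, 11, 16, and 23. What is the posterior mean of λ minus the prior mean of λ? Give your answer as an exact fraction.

Total count: 22 + 22 + 11 + 16 + 23 = 94.
Total exposure: 5 hours.
Conjugate update: add total count to the shape and total exposure to the rate, giving Gamma(109, 16).
Posterior mean = 109/16 = 109/16; prior mean = 15/11 = 15/11. Difference = 109/16 − 15/11 = 959/176.

959/176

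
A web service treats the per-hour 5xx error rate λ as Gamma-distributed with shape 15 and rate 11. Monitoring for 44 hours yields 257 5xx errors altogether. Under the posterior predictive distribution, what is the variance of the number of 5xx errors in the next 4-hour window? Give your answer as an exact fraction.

64192/3025

Total count 257 over total exposure 44 hours.
The Gamma prior is conjugate for the Poisson rate, so λ | data ~ Gamma(15+257, 11+44) = Gamma(272, 55).
The posterior predictive for a window of length T is Negative Binomial with variance T·α'·(β'+T)/β'² = 4·272·59/3025 = 64192/3025.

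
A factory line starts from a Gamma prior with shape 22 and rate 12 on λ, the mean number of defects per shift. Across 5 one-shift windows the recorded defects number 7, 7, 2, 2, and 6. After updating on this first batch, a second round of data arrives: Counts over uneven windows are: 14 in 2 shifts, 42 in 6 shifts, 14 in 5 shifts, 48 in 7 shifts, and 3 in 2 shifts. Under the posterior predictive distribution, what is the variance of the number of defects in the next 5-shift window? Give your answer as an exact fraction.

Total count: 7 + 7 + 2 + 2 + 6 = 24.
Total exposure: 5 shifts.
After the first batch: Gamma(22 + 24, 12 + 5) = Gamma(46, 17).
Total count: 14 + 42 + 14 + 48 + 3 = 121.
Total exposure: 2 + 6 + 5 + 7 + 2 = 22 shifts.
After the second batch: Gamma(46 + 121, 17 + 22) = Gamma(167, 39).
The posterior predictive for a window of length T is Negative Binomial with variance T·α'·(β'+T)/β'² = 5·167·44/1521 = 36740/1521.

36740/1521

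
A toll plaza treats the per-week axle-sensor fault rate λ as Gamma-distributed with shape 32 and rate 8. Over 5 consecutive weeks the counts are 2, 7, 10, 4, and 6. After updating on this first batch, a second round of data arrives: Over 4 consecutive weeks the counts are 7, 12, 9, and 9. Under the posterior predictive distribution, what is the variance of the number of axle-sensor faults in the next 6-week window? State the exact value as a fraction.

13524/289

Total count: 2 + 7 + 10 + 4 + 6 = 29.
Total exposure: 5 weeks.
After the first batch: Gamma(32 + 29, 8 + 5) = Gamma(61, 13).
Total count: 7 + 12 + 9 + 9 = 37.
Total exposure: 4 weeks.
After the second batch: Gamma(61 + 37, 13 + 4) = Gamma(98, 17).
The posterior predictive for a window of length T is Negative Binomial with variance T·α'·(β'+T)/β'² = 6·98·23/289 = 13524/289.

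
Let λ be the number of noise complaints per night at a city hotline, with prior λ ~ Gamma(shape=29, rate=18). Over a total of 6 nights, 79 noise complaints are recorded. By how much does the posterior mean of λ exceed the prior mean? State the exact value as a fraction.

26/9

Total count 79 over total exposure 6 nights.
By Gamma–Poisson conjugacy, the posterior is Gamma(α + Σx, β + Σt) = Gamma(29 + 79, 18 + 6) = Gamma(108, 24).
Posterior mean = 108/24 = 9/2; prior mean = 29/18 = 29/18. Difference = 9/2 − 29/18 = 26/9.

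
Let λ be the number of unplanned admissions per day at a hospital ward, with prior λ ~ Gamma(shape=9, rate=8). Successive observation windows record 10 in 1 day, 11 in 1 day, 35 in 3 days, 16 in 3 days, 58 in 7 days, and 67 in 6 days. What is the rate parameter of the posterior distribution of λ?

Total count: 10 + 11 + 35 + 16 + 58 + 67 = 197.
Total exposure: 1 + 1 + 3 + 3 + 7 + 6 = 21 days.
Gamma(α, β) with Poisson data over total exposure Σt gives posterior Gamma(α+Σx, β+Σt) = Gamma(206, 29).

29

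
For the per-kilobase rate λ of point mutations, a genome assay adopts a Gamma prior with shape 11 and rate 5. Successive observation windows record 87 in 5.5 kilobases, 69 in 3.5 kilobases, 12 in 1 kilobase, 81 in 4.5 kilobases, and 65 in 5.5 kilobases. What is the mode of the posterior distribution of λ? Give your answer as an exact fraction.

Total count: 87 + 69 + 12 + 81 + 65 = 314.
Total exposure: 5.5 + 3.5 + 1 + 4.5 + 5.5 = 20 kilobases.
By Gamma–Poisson conjugacy, the posterior is Gamma(α + Σx, β + Σt) = Gamma(11 + 314, 5 + 20) = Gamma(325, 25).
Posterior mode = (α'−1)/β' = 324/25.

324/25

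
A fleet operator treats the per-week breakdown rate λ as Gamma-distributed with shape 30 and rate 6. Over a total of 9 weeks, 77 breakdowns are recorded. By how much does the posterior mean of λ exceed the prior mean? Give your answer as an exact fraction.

Total count 77 over total exposure 9 weeks.
Conjugate update: add total count to the shape and total exposure to the rate, giving Gamma(107, 15).
Posterior mean = 107/15 = 107/15; prior mean = 30/6 = 5. Difference = 107/15 − 5 = 32/15.

32/15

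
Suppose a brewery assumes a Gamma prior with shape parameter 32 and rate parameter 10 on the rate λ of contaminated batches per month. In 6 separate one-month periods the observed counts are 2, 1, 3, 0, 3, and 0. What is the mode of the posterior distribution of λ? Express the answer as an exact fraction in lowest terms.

5/2

Total count: 2 + 1 + 3 + 0 + 3 + 0 = 9.
Total exposure: 6 months.
The Gamma prior is conjugate for the Poisson rate, so λ | data ~ Gamma(32+9, 10+6) = Gamma(41, 16).
Posterior mode = (α'−1)/β' = 40/16 = 5/2.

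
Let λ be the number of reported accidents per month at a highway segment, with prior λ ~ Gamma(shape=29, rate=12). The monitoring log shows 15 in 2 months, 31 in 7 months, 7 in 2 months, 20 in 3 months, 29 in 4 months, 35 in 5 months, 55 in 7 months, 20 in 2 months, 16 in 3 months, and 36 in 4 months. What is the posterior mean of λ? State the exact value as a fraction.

Total count: 15 + 31 + 7 + 20 + 29 + 35 + 55 + 20 + 16 + 36 = 264.
Total exposure: 2 + 7 + 2 + 3 + 4 + 5 + 7 + 2 + 3 + 4 = 39 months.
By Gamma–Poisson conjugacy, the posterior is Gamma(α + Σx, β + Σt) = Gamma(29 + 264, 12 + 39) = Gamma(293, 51).
Posterior mean = α'/β' = 293/51.

293/51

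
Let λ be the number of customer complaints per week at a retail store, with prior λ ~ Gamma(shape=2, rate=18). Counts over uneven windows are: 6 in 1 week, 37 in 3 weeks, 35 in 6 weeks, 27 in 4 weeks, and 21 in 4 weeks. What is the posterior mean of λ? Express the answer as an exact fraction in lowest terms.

Total count: 6 + 37 + 35 + 27 + 21 = 126.
Total exposure: 1 + 3 + 6 + 4 + 4 = 18 weeks.
Gamma(α, β) with Poisson data over total exposure Σt gives posterior Gamma(α+Σx, β+Σt) = Gamma(128, 36).
Posterior mean = α'/β' = 128/36 = 32/9.

32/9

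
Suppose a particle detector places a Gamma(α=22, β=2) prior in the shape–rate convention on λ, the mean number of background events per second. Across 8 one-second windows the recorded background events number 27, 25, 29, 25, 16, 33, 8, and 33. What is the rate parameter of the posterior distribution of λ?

10

Total count: 27 + 25 + 29 + 25 + 16 + 33 + 8 + 33 = 196.
Total exposure: 8 seconds.
By Gamma–Poisson conjugacy, the posterior is Gamma(α + Σx, β + Σt) = Gamma(22 + 196, 2 + 8) = Gamma(218, 10).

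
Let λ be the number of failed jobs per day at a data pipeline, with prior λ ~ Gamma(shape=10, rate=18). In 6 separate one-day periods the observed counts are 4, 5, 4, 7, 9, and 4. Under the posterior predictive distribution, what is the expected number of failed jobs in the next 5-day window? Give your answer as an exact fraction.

Total count: 4 + 5 + 4 + 7 + 9 + 4 = 33.
Total exposure: 6 days.
By Gamma–Poisson conjugacy, the posterior is Gamma(α + Σx, β + Σt) = Gamma(10 + 33, 18 + 6) = Gamma(43, 24).
Predictive mean over a 5-day window = T·E[λ|data] = 5·43/24 = 215/24.

215/24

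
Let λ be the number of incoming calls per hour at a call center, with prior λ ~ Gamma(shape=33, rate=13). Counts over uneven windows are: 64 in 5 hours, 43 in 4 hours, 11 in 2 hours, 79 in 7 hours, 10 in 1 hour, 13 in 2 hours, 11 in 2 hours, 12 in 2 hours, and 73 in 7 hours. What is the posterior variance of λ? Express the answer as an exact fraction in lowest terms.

Total count: 64 + 43 + 11 + 79 + 10 + 13 + 11 + 12 + 73 = 316.
Total exposure: 5 + 4 + 2 + 7 + 1 + 2 + 2 + 2 + 7 = 32 hours.
Conjugate update: add total count to the shape and total exposure to the rate, giving Gamma(349, 45).
Posterior variance = α'/β'² = 349/2025.

349/2025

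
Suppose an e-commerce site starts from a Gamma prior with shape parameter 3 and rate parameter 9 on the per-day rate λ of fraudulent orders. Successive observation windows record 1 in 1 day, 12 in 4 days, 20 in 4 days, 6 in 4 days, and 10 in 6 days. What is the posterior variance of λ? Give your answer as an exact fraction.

Total count: 1 + 12 + 20 + 6 + 10 = 49.
Total exposure: 1 + 4 + 4 + 4 + 6 = 19 days.
The Gamma prior is conjugate for the Poisson rate, so λ | data ~ Gamma(3+49, 9+19) = Gamma(52, 28).
Posterior variance = α'/β'² = 52/784 = 13/196.

13/196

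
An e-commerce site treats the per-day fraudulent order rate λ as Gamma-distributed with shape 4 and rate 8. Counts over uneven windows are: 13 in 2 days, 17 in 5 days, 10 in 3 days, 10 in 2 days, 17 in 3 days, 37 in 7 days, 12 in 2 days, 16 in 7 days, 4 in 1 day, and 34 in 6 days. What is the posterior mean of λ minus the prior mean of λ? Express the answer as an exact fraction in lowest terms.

Total count: 13 + 17 + 10 + 10 + 17 + 37 + 12 + 16 + 4 + 34 = 170.
Total exposure: 2 + 5 + 3 + 2 + 3 + 7 + 2 + 7 + 1 + 6 = 38 days.
By Gamma–Poisson conjugacy, the posterior is Gamma(α + Σx, β + Σt) = Gamma(4 + 170, 8 + 38) = Gamma(174, 46).
Posterior mean = 174/46 = 87/23; prior mean = 4/8 = 1/2. Difference = 87/23 − 1/2 = 151/46.

151/46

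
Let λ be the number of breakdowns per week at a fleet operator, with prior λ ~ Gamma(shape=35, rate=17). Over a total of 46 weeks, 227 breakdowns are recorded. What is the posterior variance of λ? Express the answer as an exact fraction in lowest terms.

262/3969

Total count 227 over total exposure 46 weeks.
The Gamma prior is conjugate for the Poisson rate, so λ | data ~ Gamma(35+227, 17+46) = Gamma(262, 63).
Posterior variance = α'/β'² = 262/3969.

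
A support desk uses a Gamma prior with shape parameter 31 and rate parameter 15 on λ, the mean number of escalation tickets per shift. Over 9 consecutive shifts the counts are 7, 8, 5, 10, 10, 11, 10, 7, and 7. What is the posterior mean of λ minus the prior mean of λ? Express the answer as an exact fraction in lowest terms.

Total count: 7 + 8 + 5 + 10 + 10 + 11 + 10 + 7 + 7 = 75.
Total exposure: 9 shifts.
Gamma(α, β) with Poisson data over total exposure Σt gives posterior Gamma(α+Σx, β+Σt) = Gamma(106, 24).
Posterior mean = 106/24 = 53/12; prior mean = 31/15 = 31/15. Difference = 53/12 − 31/15 = 47/20.

47/20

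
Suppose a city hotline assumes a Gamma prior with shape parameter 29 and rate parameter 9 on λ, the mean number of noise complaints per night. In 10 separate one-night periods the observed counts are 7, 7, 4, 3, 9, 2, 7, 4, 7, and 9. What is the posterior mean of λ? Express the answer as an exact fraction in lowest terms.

88/19

Total count: 7 + 7 + 4 + 3 + 9 + 2 + 7 + 4 + 7 + 9 = 59.
Total exposure: 10 nights.
The Gamma prior is conjugate for the Poisson rate, so λ | data ~ Gamma(29+59, 9+10) = Gamma(88, 19).
Posterior mean = α'/β' = 88/19.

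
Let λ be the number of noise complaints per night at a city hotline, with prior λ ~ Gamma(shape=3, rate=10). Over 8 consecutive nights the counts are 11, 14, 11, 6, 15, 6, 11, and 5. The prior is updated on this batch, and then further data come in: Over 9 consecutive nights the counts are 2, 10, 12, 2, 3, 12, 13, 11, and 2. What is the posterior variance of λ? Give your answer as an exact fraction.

Total count: 11 + 14 + 11 + 6 + 15 + 6 + 11 + 5 = 79.
Total exposure: 8 nights.
After the first batch: Gamma(3 + 79, 10 + 8) = Gamma(82, 18).
Total count: 2 + 10 + 12 + 2 + 3 + 12 + 13 + 11 + 2 = 67.
Total exposure: 9 nights.
After the second batch: Gamma(82 + 67, 18 + 9) = Gamma(149, 27).
Posterior variance = α'/β'² = 149/729.

149/729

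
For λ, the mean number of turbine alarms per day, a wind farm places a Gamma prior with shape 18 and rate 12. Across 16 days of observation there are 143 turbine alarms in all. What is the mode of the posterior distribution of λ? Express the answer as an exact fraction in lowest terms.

40/7

Total count 143 over total exposure 16 days.
Gamma(α, β) with Poisson data over total exposure Σt gives posterior Gamma(α+Σx, β+Σt) = Gamma(161, 28).
Posterior mode = (α'−1)/β' = 160/28 = 40/7.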